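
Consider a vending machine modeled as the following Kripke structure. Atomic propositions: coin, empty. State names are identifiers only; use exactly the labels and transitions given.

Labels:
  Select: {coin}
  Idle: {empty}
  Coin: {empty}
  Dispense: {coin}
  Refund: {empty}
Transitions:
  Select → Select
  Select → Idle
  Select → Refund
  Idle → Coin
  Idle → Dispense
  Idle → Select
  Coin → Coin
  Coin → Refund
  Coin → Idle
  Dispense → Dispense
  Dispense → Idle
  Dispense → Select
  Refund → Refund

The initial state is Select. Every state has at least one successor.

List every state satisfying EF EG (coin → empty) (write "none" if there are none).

{Select, Idle, Coin, Dispense, Refund}

States satisfying EG (coin → empty): {Idle, Coin, Refund}.
States satisfying EF EG (coin → empty): {Select, Idle, Coin, Dispense, Refund}.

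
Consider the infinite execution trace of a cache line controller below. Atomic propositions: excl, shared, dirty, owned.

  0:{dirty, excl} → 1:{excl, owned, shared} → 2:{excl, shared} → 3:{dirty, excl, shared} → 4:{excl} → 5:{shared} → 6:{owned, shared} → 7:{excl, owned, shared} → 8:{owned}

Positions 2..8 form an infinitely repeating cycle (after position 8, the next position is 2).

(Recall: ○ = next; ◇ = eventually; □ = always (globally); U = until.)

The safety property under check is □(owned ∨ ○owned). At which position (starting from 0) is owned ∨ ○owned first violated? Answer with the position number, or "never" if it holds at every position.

2

Check owned ∨ ○owned at each position in order: 0 ✓, 1 ✓.
At position 2 the labels are {excl, shared} and the next position 3 has {dirty, excl, shared}, so owned ∨ ○owned is false there. This is the first violation.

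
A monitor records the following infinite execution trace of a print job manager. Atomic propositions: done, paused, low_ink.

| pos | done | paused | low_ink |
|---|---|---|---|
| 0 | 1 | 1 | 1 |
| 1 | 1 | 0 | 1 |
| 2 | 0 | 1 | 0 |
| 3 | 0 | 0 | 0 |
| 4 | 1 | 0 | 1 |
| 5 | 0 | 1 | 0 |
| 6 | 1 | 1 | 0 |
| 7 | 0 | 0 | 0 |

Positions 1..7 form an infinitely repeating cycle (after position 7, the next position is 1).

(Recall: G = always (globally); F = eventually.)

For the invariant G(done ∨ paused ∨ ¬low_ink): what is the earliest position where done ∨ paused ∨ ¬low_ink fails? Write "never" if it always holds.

never

done ∨ paused ∨ ¬low_ink holds at every position 0..7, and those are all the positions the trace ever visits, so the invariant G(done ∨ paused ∨ ¬low_ink) is never violated.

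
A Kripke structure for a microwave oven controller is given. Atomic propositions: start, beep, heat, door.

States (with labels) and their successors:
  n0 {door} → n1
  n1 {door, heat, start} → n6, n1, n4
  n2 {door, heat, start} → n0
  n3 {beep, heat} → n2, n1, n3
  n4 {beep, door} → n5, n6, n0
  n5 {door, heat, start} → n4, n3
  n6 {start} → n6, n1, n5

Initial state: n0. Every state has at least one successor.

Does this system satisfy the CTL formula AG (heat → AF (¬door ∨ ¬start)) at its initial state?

States satisfying heat → AF (¬door ∨ ¬start): {n0, n2, n3, n4, n5, n6}.
States satisfying AG (heat → AF (¬door ∨ ¬start)): ∅.
n1 is reachable from n0 and violates heat → AF (¬door ∨ ¬start), so AG fails at n0.
n0 ∉ Sat(AG (heat → AF (¬door ∨ ¬start))).

No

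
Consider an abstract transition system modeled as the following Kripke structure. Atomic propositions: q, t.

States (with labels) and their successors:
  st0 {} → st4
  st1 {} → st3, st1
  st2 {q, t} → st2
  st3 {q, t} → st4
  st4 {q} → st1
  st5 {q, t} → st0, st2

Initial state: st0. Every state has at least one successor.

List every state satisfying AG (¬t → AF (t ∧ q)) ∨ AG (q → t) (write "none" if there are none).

{st2}

States satisfying ¬t → AF (t ∧ q): {st2, st3, st5}.
States satisfying AG (¬t → AF (t ∧ q)): {st2}.
States satisfying q → t: {st0, st1, st2, st3, st5}.
States satisfying AG (q → t): {st2}.
States satisfying AG (¬t → AF (t ∧ q)) ∨ AG (q → t): {st2}.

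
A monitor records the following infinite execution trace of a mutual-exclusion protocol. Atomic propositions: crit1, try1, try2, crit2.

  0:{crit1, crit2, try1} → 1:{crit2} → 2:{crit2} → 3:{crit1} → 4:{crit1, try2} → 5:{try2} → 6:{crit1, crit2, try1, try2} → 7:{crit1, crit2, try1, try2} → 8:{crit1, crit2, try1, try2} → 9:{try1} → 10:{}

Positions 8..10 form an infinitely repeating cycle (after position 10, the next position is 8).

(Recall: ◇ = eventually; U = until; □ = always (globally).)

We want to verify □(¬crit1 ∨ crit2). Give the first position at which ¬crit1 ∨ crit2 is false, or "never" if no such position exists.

3

Check ¬crit1 ∨ crit2 at each position in order: 0 ✓, 1 ✓, 2 ✓.
At position 3 the labels are {crit1}, so ¬crit1 ∨ crit2 is false there. This is the first violation.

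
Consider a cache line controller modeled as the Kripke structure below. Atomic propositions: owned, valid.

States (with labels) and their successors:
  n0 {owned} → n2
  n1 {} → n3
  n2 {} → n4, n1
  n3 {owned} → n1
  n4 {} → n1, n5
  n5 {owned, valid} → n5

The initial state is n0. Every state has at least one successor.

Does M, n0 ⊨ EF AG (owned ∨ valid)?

Holds

States satisfying AG (owned ∨ valid): {n5}.
States satisfying EF AG (owned ∨ valid): {n0, n2, n4, n5}.
Some path from n0 reaches a state where AG (owned ∨ valid) holds.
n0 ∈ Sat(EF AG (owned ∨ valid)).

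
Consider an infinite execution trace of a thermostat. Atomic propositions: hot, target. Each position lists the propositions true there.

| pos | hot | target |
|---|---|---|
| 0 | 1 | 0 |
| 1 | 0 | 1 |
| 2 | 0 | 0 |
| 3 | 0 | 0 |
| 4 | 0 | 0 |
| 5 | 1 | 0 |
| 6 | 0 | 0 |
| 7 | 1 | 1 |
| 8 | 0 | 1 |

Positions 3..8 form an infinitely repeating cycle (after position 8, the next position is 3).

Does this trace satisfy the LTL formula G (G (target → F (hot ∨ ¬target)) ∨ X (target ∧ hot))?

Satisfied

G (target → F (hot ∨ ¬target)) ∨ X (target ∧ hot) holds at every position 0..8, and those are all positions ever visited, so G (G (target → F (hot ∨ ¬target)) ∨ X (target ∧ hot)) holds.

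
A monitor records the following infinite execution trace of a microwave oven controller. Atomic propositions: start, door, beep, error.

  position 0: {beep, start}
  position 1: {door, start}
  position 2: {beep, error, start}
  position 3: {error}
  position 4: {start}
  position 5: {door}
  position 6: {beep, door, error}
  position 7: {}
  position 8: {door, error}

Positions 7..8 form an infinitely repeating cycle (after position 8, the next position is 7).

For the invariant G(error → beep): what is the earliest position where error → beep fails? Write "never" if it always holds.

Check error → beep at each position in order: 0 ✓, 1 ✓, 2 ✓.
At position 3 the labels are {error}, so error → beep is false there. This is the first violation.

3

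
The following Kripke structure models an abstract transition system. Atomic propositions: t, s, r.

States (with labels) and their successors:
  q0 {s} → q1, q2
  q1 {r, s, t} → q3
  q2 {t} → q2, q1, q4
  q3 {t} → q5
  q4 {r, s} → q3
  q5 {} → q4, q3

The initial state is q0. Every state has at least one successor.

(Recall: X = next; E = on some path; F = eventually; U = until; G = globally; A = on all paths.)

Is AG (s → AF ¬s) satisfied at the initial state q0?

States satisfying s → AF ¬s: {q0, q1, q2, q3, q4, q5}.
States satisfying AG (s → AF ¬s): {q0, q1, q2, q3, q4, q5}.
Every state reachable from q0 satisfies s → AF ¬s.
q0 ∈ Sat(AG (s → AF ¬s)).

Holds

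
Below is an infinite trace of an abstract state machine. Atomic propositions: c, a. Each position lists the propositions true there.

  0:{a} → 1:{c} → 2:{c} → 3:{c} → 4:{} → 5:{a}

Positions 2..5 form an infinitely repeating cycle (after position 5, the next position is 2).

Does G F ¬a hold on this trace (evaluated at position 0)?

F ¬a holds at every position 0..5, and those are all positions ever visited, so G F ¬a holds.

Satisfied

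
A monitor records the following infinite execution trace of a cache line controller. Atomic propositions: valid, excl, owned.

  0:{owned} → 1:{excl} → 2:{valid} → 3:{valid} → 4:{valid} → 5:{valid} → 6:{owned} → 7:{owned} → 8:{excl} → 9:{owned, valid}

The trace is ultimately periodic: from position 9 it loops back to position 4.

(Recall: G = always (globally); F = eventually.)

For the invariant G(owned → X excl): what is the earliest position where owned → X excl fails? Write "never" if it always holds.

Check owned → X excl at each position in order: 0 ✓, 1 ✓, 2 ✓, 3 ✓, 4 ✓, 5 ✓.
At position 6 the labels are {owned} and the next position 7 has {owned}, so owned → X excl is false there. This is the first violation.

6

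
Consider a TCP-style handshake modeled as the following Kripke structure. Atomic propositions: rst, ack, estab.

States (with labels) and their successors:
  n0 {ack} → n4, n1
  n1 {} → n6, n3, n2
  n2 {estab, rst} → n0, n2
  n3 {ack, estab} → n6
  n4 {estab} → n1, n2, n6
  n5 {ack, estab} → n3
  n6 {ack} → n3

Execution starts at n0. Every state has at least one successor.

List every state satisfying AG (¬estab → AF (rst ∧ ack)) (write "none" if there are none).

none

States satisfying ¬estab → AF (rst ∧ ack): {n2, n3, n4, n5}.
States satisfying AG (¬estab → AF (rst ∧ ack)): ∅.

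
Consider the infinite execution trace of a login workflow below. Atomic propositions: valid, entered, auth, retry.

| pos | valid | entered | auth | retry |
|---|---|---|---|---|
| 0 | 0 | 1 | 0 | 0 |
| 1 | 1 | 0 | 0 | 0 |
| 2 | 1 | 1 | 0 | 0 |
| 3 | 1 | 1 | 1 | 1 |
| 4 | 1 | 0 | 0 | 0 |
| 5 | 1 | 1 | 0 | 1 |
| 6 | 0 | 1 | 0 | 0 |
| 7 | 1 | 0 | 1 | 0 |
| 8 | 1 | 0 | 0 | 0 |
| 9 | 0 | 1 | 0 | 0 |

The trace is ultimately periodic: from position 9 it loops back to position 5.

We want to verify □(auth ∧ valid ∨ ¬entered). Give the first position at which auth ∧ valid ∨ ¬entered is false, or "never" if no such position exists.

At position 0 the labels are {entered}, so auth ∧ valid ∨ ¬entered is false there. This is the first violation.

0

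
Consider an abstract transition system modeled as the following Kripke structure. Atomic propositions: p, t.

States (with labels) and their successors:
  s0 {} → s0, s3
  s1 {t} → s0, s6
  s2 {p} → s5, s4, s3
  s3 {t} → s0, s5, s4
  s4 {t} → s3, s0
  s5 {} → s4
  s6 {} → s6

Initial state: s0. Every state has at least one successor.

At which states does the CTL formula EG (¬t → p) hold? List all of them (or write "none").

States satisfying ¬t → p: {s1, s2, s3, s4}.
States satisfying EG (¬t → p): {s2, s3, s4}.

{s2, s3, s4}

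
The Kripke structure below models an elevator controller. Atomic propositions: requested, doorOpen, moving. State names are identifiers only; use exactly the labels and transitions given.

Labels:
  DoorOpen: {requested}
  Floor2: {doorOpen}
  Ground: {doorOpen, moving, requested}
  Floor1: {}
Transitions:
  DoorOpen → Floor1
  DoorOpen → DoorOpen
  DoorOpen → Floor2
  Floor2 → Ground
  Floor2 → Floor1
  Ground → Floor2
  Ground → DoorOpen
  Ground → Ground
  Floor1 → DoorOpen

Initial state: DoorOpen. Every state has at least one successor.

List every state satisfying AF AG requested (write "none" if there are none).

none

States satisfying AG requested: ∅.
States satisfying AF AG requested: ∅.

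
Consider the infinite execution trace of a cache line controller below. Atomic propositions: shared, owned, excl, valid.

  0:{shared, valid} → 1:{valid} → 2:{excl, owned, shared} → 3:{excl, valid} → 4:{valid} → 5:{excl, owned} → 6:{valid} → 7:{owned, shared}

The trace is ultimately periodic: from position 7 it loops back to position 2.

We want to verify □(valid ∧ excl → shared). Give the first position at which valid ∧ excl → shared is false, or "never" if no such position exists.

3

Check valid ∧ excl → shared at each position in order: 0 ✓, 1 ✓, 2 ✓.
At position 3 the labels are {excl, valid}, so valid ∧ excl → shared is false there. This is the first violation.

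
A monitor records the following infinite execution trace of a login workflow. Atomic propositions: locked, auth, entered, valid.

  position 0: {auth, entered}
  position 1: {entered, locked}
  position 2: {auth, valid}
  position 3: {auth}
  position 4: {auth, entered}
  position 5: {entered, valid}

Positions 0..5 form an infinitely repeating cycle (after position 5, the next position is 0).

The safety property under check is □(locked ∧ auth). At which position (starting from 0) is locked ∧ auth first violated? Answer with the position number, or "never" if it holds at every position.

At position 0 the labels are {auth, entered}, so locked ∧ auth is false there. This is the first violation.

0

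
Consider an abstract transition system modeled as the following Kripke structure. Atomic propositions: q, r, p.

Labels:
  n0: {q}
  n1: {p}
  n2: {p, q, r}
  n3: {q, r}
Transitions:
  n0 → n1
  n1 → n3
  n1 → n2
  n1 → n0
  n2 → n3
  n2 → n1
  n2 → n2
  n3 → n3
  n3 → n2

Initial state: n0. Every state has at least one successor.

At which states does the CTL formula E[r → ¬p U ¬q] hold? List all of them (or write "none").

States satisfying r → ¬p: {n0, n1, n3}.
States satisfying ¬q: {n1}.
States satisfying E[r → ¬p U ¬q]: {n0, n1}.

{n0, n1}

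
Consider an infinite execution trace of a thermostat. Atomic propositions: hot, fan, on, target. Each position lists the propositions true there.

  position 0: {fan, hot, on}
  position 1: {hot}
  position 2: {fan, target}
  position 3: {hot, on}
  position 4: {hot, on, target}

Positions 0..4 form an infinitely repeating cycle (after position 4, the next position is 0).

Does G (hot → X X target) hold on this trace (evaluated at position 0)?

hot → X X target must hold at every position from 0 onward. It fails at position 1, so G (hot → X X target) is false.
Positions where hot holds: 0, 1, 3, 4.
Check X X target at each: 0→ok, 1→fails, 3→fails, 4→fails.

No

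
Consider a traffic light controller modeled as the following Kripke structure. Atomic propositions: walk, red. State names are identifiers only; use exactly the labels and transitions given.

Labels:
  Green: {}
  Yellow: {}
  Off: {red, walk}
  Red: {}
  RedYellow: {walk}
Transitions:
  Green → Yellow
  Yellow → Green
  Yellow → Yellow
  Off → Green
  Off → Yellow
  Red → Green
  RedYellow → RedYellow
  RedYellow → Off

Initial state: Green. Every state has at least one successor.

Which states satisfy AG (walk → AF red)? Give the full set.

States satisfying walk → AF red: {Green, Yellow, Off, Red}.
States satisfying AG (walk → AF red): {Green, Yellow, Off, Red}.

{Green, Yellow, Off, Red}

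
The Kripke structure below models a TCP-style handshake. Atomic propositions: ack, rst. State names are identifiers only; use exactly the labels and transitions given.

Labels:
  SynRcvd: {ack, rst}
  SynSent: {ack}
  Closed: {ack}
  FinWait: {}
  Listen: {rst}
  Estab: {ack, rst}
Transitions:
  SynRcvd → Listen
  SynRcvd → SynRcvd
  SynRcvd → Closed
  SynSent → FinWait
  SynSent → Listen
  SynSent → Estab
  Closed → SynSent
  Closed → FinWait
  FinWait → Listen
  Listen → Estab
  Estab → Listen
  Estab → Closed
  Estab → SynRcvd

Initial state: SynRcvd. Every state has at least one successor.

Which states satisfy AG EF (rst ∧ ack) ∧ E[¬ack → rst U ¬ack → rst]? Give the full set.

{SynRcvd, SynSent, Closed, Listen, Estab}

States satisfying EF (rst ∧ ack): {SynRcvd, SynSent, Closed, FinWait, Listen, Estab}.
States satisfying AG EF (rst ∧ ack): {SynRcvd, SynSent, Closed, FinWait, Listen, Estab}.
States satisfying ¬ack → rst: {SynRcvd, SynSent, Closed, Listen, Estab}.
States satisfying E[¬ack → rst U ¬ack → rst]: {SynRcvd, SynSent, Closed, Listen, Estab}.
States satisfying AG EF (rst ∧ ack) ∧ E[¬ack → rst U ¬ack → rst]: {SynRcvd, SynSent, Closed, Listen, Estab}.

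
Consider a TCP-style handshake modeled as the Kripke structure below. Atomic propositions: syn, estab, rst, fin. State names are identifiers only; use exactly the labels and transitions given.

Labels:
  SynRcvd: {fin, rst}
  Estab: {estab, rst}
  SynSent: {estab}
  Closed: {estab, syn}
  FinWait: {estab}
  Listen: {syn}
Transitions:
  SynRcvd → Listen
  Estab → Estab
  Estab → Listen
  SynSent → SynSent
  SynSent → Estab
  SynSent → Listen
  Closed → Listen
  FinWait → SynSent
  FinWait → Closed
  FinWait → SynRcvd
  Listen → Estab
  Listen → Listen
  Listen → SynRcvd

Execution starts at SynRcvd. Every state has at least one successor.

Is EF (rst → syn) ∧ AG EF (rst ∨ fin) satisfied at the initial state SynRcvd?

Holds

States satisfying rst → syn: {SynSent, Closed, FinWait, Listen}.
States satisfying EF (rst → syn): {SynRcvd, Estab, SynSent, Closed, FinWait, Listen}.
States satisfying EF (rst ∨ fin): {SynRcvd, Estab, SynSent, Closed, FinWait, Listen}.
States satisfying AG EF (rst ∨ fin): {SynRcvd, Estab, SynSent, Closed, FinWait, Listen}.
States satisfying EF (rst → syn) ∧ AG EF (rst ∨ fin): {SynRcvd, Estab, SynSent, Closed, FinWait, Listen}.
SynRcvd ∈ Sat(EF (rst → syn) ∧ AG EF (rst ∨ fin)).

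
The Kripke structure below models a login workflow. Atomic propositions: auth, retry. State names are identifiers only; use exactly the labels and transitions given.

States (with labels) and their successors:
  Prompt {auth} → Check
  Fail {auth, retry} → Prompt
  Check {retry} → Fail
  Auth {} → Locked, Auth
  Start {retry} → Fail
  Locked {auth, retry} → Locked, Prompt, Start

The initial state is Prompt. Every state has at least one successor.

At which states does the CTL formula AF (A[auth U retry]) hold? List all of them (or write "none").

States satisfying A[auth U retry]: {Prompt, Fail, Check, Start, Locked}.
States satisfying AF (A[auth U retry]): {Prompt, Fail, Check, Start, Locked}.

{Prompt, Fail, Check, Start, Locked}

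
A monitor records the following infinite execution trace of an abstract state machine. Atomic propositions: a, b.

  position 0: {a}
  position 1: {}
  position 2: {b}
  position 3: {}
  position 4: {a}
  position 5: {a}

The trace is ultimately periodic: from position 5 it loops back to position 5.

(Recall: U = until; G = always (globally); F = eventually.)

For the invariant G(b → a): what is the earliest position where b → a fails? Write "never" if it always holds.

Check b → a at each position in order: 0 ✓, 1 ✓.
At position 2 the labels are {b}, so b → a is false there. This is the first violation.

2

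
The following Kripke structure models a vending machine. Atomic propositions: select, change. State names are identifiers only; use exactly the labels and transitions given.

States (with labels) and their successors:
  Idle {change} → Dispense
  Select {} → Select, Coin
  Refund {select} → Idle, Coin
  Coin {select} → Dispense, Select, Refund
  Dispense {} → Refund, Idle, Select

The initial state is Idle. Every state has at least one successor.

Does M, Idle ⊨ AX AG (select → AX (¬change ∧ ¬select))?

States satisfying AG (select → AX (¬change ∧ ¬select)): ∅.
States satisfying AX AG (select → AX (¬change ∧ ¬select)): ∅.
Idle ∉ Sat(AX AG (select → AX (¬change ∧ ¬select))).

Does not hold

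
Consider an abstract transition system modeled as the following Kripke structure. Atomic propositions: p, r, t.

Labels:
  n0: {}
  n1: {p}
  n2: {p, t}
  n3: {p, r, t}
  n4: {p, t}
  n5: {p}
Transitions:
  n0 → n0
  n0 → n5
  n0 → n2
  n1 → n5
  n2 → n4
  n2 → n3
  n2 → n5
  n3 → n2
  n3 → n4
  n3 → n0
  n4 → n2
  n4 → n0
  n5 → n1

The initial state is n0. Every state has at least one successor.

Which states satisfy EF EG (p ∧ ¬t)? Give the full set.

{n0, n1, n2, n3, n4, n5}

States satisfying EG (p ∧ ¬t): {n1, n5}.
States satisfying EF EG (p ∧ ¬t): {n0, n1, n2, n3, n4, n5}.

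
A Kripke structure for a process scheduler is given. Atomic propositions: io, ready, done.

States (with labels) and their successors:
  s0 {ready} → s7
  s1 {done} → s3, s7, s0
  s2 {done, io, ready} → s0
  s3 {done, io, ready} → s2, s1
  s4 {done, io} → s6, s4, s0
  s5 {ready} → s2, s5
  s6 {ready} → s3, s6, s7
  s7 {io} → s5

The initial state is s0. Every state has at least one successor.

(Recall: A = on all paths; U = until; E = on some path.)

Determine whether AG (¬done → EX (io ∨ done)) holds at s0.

States satisfying ¬done → EX (io ∨ done): {s0, s1, s2, s3, s4, s5, s6}.
States satisfying AG (¬done → EX (io ∨ done)): ∅.
s7 is reachable from s0 and violates ¬done → EX (io ∨ done), so AG fails at s0.
s0 ∉ Sat(AG (¬done → EX (io ∨ done))).

Does not hold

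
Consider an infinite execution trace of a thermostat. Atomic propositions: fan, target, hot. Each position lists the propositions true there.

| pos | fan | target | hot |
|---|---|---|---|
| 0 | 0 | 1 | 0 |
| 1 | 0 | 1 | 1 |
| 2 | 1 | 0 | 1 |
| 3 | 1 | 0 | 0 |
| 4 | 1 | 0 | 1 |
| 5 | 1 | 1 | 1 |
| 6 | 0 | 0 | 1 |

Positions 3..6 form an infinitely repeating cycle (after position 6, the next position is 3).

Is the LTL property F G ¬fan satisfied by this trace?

No

G ¬fan is false at every position 0..6, so it never becomes true and F G ¬fan fails.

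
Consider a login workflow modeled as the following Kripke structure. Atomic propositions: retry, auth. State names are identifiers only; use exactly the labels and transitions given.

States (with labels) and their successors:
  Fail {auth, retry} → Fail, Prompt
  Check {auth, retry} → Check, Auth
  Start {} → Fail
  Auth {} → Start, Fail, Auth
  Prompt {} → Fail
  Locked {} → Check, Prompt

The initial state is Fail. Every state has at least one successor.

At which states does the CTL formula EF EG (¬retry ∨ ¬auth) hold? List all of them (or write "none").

{Check, Auth, Locked}

States satisfying EG (¬retry ∨ ¬auth): {Auth}.
States satisfying EF EG (¬retry ∨ ¬auth): {Check, Auth, Locked}.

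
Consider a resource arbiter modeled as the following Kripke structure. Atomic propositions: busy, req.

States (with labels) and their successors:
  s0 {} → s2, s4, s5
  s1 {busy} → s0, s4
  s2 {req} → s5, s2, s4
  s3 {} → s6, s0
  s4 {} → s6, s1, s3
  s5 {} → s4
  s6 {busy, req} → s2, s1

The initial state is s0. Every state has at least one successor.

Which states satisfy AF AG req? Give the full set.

States satisfying AG req: ∅.
States satisfying AF AG req: ∅.

none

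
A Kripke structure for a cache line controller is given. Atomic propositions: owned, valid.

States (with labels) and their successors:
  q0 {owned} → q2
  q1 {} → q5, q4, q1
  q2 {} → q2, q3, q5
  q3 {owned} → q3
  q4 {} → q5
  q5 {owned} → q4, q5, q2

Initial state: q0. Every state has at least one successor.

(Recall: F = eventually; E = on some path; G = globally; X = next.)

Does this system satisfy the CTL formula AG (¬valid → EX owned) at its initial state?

Violated

States satisfying ¬valid → EX owned: {q1, q2, q3, q4, q5}.
States satisfying AG (¬valid → EX owned): {q1, q2, q3, q4, q5}.
q0 is reachable from q0 and violates ¬valid → EX owned, so AG fails at q0.
q0 ∉ Sat(AG (¬valid → EX owned)).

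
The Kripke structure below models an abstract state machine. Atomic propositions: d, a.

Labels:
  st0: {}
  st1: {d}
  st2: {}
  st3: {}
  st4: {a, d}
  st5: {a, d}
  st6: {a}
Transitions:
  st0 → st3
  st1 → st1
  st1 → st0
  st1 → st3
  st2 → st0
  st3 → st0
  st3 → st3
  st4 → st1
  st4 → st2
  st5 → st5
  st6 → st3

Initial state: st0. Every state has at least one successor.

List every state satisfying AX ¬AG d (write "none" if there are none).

States satisfying ¬AG d: {st0, st1, st2, st3, st4, st6}.
States satisfying AX ¬AG d: {st0, st1, st2, st3, st4, st6}.

{st0, st1, st2, st3, st4, st6}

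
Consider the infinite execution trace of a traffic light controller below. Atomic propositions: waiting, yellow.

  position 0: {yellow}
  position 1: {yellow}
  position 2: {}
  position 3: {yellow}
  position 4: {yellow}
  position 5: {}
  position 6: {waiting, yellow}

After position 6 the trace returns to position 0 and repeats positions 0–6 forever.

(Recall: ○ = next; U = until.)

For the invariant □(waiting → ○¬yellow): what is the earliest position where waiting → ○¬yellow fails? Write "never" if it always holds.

6

Check waiting → ○¬yellow at each position in order: 0 ✓, 1 ✓, 2 ✓, 3 ✓, 4 ✓, 5 ✓.
At position 6 the labels are {waiting, yellow} and the next position 0 has {yellow}, so waiting → ○¬yellow is false there. This is the first violation.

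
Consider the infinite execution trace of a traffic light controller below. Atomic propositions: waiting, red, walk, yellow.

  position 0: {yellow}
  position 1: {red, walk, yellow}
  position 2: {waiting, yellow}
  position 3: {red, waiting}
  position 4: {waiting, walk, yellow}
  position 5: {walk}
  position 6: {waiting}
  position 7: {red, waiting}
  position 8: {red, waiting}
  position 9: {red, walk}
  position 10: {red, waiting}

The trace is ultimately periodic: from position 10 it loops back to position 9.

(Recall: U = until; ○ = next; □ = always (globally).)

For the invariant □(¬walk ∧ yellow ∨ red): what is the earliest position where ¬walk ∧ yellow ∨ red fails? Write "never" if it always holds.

4

Check ¬walk ∧ yellow ∨ red at each position in order: 0 ✓, 1 ✓, 2 ✓, 3 ✓.
At position 4 the labels are {waiting, walk, yellow}, so ¬walk ∧ yellow ∨ red is false there. This is the first violation.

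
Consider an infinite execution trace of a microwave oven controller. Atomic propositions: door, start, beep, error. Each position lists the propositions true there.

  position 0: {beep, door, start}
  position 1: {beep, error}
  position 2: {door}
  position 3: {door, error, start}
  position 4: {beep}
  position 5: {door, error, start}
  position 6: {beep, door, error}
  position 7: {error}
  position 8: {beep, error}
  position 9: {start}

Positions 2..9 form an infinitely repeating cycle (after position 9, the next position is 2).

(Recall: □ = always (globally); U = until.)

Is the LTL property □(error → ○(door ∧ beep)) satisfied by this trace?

No

error → ○(door ∧ beep) must hold at every position from 0 onward. It fails at position 1, so □(error → ○(door ∧ beep)) is false.
Positions where error holds: 1, 3, 5, 6, 7, 8.
Check ○(door ∧ beep) at each: 1→fails, 3→fails, 5→ok, 6→fails, 7→fails, 8→fails.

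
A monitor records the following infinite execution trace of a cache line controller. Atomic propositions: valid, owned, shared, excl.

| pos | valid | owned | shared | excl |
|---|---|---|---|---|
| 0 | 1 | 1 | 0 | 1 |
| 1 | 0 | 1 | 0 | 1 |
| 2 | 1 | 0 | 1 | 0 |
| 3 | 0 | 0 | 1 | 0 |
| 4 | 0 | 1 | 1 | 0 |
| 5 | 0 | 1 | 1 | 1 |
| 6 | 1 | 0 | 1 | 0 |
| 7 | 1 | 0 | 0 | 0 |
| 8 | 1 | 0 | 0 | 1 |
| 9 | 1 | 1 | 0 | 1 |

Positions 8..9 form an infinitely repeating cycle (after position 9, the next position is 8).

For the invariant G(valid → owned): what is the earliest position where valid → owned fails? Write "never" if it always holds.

Check valid → owned at each position in order: 0 ✓, 1 ✓.
At position 2 the labels are {shared, valid}, so valid → owned is false there. This is the first violation.

2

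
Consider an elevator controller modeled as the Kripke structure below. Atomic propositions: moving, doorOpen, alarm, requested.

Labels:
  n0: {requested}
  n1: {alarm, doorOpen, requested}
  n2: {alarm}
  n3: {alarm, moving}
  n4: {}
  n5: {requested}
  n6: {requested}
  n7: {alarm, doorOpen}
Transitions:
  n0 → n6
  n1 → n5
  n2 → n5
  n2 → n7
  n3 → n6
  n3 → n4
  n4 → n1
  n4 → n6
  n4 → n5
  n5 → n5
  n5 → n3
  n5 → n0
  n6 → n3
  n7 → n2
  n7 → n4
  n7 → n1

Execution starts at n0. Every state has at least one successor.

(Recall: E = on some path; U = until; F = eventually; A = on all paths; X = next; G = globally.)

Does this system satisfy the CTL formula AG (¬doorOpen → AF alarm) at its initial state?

No

States satisfying ¬doorOpen → AF alarm: {n0, n1, n2, n3, n6, n7}.
States satisfying AG (¬doorOpen → AF alarm): ∅.
n4 is reachable from n0 and violates ¬doorOpen → AF alarm, so AG fails at n0.
n0 ∉ Sat(AG (¬doorOpen → AF alarm)).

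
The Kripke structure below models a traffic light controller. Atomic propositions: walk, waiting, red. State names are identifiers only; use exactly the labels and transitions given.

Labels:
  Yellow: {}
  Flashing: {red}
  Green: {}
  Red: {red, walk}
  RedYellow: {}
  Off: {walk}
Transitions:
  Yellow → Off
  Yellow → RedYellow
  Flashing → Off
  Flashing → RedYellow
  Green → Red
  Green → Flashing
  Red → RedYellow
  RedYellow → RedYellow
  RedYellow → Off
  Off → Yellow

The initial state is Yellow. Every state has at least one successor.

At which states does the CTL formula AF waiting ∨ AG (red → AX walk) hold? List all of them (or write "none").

States satisfying waiting: ∅.
States satisfying AF waiting: ∅.
States satisfying red → AX walk: {Yellow, Green, RedYellow, Off}.
States satisfying AG (red → AX walk): {Yellow, RedYellow, Off}.
States satisfying AF waiting ∨ AG (red → AX walk): {Yellow, RedYellow, Off}.

{Yellow, RedYellow, Off}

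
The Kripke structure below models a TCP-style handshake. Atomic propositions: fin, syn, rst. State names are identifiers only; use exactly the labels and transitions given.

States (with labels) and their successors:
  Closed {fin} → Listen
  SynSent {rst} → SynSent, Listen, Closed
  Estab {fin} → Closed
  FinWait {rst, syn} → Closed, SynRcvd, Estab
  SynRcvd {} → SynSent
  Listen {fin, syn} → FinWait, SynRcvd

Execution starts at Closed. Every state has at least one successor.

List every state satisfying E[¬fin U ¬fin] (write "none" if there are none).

States satisfying ¬fin: {SynSent, FinWait, SynRcvd}.
States satisfying E[¬fin U ¬fin]: {SynSent, FinWait, SynRcvd}.

{SynSent, FinWait, SynRcvd}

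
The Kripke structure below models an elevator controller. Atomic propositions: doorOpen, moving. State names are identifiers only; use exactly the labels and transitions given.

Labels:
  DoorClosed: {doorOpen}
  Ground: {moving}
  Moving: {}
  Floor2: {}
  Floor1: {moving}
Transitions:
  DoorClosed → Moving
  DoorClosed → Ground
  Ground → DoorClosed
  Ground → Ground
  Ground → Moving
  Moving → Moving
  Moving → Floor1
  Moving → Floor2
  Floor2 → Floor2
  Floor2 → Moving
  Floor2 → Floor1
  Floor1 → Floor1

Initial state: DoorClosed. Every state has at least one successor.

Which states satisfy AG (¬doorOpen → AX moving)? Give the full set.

{Floor1}

States satisfying ¬doorOpen → AX moving: {DoorClosed, Floor1}.
States satisfying AG (¬doorOpen → AX moving): {Floor1}.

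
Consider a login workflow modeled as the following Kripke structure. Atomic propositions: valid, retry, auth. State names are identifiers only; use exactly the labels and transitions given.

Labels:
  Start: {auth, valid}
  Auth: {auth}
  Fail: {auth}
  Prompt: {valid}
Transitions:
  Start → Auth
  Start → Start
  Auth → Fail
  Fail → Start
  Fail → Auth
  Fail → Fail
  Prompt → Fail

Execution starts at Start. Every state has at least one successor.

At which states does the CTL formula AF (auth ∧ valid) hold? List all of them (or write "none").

States satisfying auth ∧ valid: {Start}.
States satisfying AF (auth ∧ valid): {Start}.

{Start}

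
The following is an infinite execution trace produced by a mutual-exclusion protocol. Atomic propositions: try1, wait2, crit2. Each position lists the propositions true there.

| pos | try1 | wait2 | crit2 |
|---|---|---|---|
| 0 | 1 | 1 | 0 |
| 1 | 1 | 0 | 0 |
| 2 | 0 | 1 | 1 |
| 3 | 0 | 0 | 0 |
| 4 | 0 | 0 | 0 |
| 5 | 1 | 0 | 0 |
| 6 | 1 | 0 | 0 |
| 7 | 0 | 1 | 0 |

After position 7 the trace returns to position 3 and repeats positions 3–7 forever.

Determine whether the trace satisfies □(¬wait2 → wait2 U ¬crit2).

Holds

¬wait2 → wait2 U ¬crit2 holds at every position 0..7, and those are all positions ever visited, so □(¬wait2 → wait2 U ¬crit2) holds.
Positions where ¬wait2 holds: 1, 3, 4, 5, 6.
Check wait2 U ¬crit2 at each: 1→ok, 3→ok, 4→ok, 5→ok, 6→ok.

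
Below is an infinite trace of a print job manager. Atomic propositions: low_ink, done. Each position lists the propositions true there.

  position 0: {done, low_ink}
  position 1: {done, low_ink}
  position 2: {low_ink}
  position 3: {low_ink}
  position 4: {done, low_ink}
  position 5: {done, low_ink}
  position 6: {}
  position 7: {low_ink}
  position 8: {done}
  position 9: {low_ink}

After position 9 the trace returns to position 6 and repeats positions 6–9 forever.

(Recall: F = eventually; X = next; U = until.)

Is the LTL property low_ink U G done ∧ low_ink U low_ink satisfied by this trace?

No

Walking from position 0: at position 6, G done has not yet held and low_ink fails, so low_ink U G done is false.
Walking from position 0: low_ink first holds at position 0, and low_ink holds at every earlier position along the way, so low_ink U low_ink holds.
At position 0: low_ink U G done is false; low_ink U low_ink is true; so low_ink U G done ∧ low_ink U low_ink is false.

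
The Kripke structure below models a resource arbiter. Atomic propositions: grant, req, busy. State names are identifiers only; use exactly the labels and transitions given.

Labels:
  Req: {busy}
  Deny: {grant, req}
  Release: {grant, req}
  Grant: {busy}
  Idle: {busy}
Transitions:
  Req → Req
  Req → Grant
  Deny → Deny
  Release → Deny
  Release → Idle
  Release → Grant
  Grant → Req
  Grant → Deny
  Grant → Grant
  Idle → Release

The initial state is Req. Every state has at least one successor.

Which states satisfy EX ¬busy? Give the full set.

{Deny, Release, Grant, Idle}

States satisfying ¬busy: {Deny, Release}.
States satisfying EX ¬busy: {Deny, Release, Grant, Idle}.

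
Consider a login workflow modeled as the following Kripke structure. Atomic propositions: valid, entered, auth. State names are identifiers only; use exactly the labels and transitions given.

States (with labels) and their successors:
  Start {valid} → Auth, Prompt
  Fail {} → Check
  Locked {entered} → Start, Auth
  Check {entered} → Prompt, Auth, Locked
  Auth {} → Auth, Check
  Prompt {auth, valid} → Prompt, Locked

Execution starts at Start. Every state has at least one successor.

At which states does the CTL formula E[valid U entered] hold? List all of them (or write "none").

{Start, Locked, Check, Prompt}

States satisfying valid: {Start, Prompt}.
States satisfying entered: {Locked, Check}.
States satisfying E[valid U entered]: {Start, Locked, Check, Prompt}.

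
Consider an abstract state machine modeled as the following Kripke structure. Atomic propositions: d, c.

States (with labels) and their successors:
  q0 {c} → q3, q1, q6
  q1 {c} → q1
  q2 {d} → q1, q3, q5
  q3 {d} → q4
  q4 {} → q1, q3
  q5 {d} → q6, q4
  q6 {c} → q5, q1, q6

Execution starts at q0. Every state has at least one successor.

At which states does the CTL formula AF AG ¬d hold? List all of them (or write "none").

{q1}

States satisfying AG ¬d: {q1}.
States satisfying AF AG ¬d: {q1}.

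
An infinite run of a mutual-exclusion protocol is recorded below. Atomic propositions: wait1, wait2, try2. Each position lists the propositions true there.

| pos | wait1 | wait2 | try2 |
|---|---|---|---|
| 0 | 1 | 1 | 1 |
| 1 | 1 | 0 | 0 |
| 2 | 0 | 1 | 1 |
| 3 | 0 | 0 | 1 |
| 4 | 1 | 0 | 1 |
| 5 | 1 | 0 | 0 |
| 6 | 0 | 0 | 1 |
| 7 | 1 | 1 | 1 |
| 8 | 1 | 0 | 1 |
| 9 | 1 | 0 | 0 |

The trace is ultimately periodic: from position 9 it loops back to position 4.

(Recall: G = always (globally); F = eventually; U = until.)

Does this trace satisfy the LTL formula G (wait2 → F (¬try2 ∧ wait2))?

wait2 → F (¬try2 ∧ wait2) must hold at every position from 0 onward. It fails at position 0, so G (wait2 → F (¬try2 ∧ wait2)) is false.
Positions where wait2 holds: 0, 2, 7.
Check F (¬try2 ∧ wait2) at each: 0→fails, 2→fails, 7→fails.

No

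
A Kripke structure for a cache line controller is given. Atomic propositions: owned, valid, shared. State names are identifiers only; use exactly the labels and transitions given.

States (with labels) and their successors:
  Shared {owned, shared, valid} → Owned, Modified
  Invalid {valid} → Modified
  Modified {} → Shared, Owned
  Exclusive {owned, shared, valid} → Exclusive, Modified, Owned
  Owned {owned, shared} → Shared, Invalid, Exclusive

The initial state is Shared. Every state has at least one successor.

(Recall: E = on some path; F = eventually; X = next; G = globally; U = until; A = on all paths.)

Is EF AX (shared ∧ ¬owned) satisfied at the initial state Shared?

Violated

States satisfying AX (shared ∧ ¬owned): ∅.
States satisfying EF AX (shared ∧ ¬owned): ∅.
No suitable path/successor from Shared witnesses the formula.
Shared ∉ Sat(EF AX (shared ∧ ¬owned)).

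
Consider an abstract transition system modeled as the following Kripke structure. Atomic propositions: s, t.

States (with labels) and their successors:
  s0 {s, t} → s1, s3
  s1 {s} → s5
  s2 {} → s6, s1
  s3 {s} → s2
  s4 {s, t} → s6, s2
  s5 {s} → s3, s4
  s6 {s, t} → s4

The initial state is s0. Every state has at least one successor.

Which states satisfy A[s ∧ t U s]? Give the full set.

States satisfying s ∧ t: {s0, s4, s6}.
States satisfying s: {s0, s1, s3, s4, s5, s6}.
States satisfying A[s ∧ t U s]: {s0, s1, s3, s4, s5, s6}.

{s0, s1, s3, s4, s5, s6}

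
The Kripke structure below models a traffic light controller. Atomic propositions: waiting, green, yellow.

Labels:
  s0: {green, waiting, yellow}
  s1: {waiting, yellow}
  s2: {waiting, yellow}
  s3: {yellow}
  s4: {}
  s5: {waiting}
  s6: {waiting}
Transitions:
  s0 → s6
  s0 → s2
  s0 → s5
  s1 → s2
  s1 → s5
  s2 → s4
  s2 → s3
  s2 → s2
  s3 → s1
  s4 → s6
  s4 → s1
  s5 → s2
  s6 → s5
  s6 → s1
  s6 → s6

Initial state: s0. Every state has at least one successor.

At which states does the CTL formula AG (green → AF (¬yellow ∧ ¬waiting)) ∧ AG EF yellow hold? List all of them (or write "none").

States satisfying green → AF (¬yellow ∧ ¬waiting): {s1, s2, s3, s4, s5, s6}.
States satisfying AG (green → AF (¬yellow ∧ ¬waiting)): {s1, s2, s3, s4, s5, s6}.
States satisfying EF yellow: {s0, s1, s2, s3, s4, s5, s6}.
States satisfying AG EF yellow: {s0, s1, s2, s3, s4, s5, s6}.
States satisfying AG (green → AF (¬yellow ∧ ¬waiting)) ∧ AG EF yellow: {s1, s2, s3, s4, s5, s6}.

{s1, s2, s3, s4, s5, s6}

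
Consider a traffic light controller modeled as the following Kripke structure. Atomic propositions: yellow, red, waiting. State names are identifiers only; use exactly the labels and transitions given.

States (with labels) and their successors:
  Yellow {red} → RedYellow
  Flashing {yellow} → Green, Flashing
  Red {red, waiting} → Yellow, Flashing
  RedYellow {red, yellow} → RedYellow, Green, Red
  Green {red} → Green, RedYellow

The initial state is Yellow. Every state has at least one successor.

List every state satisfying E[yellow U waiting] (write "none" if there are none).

States satisfying yellow: {Flashing, RedYellow}.
States satisfying waiting: {Red}.
States satisfying E[yellow U waiting]: {Red, RedYellow}.

{Red, RedYellow}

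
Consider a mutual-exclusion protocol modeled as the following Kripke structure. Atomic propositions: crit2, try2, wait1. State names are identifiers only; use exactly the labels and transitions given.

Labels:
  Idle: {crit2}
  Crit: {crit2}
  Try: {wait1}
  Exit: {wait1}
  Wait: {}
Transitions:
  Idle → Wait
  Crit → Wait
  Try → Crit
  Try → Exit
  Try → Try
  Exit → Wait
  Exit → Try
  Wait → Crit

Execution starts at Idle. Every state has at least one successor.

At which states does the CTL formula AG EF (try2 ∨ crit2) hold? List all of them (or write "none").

{Idle, Crit, Try, Exit, Wait}

States satisfying EF (try2 ∨ crit2): {Idle, Crit, Try, Exit, Wait}.
States satisfying AG EF (try2 ∨ crit2): {Idle, Crit, Try, Exit, Wait}.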